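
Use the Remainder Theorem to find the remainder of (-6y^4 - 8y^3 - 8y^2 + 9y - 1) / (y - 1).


By the Remainder Theorem, the remainder equals p(1):
  -6*(1)^4 = -6
  -8*(1)^3 = -8
  -8*(1)^2 = -8
  9*(1)^1 = 9
  constant: -1
Sum: -6 - 8 - 8 + 9 - 1 = -14


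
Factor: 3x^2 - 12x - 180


Roots satisfy r1 + r2 = -b/a = 4 and r1*r2 = c/a = -60.
So r1 = 10, r2 = -6.
3x^2 - 12x - 180 = 3(x - r1)(x - r2) = 3(x - 10)(x + 6)


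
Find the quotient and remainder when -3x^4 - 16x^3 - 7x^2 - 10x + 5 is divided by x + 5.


(-3x^4 - 16x^3 - 7x^2 - 10x + 5) / (x + 5)
Step 1: -3x^3 * (x + 5) = -3x^4 - 15x^3; subtract.
Step 2: -x^2 * (x + 5) = -x^3 - 5x^2; subtract.
Step 3: -2x * (x + 5) = -2x^2 - 10x; subtract.
Step 4: 0 * (x + 5) = 0; subtract.
Quotient: -3x^3 - x^2 - 2x, Remainder: 5


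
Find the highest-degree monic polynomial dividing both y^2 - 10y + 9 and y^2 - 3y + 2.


Factor each:
  y^2 - 10y + 9 = (y - 1)(y - 9)
  y^2 - 3y + 2 = (y - 1)(y - 2)
Common monic factor: y - 1


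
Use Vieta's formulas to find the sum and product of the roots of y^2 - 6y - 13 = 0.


For ay^2+by+c=0: sum = -b/a, product = c/a.
a=1, b=-6, c=-13
Sum = -(-6)/1 = 6
Product = (-13)/1 = -13


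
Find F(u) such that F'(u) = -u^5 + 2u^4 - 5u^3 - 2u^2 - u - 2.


Reverse power rule on each term:
  ∫ -u^5 du = -(1/6)u^6
  ∫ 2u^4 du = (2/5)u^5
  ∫ -5u^3 du = -(5/4)u^4
  ∫ -2u^2 du = -(2/3)u^3
  ∫ -u du = -(1/2)u^2
  ∫ -2 du = -2u
F(u) = -(1/6)u^6 + (2/5)u^5 - (5/4)u^4 - (2/3)u^3 - (1/2)u^2 - 2u + C


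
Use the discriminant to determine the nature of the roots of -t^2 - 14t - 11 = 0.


D = b^2 - 4ac = (-14)^2 - 4(-1)(-11) = 196 - 44 = 152
Since D > 0: two distinct irrational roots


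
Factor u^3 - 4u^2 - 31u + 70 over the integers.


Try integer roots (divisors of 70). u=7: p(7)=0.
Divide out (u - 7): quotient is u^2 + 3u - 10.
Factor the quadratic: (u - 2)(u + 5)
Result: (u - 7)(u - 2)(u + 5)


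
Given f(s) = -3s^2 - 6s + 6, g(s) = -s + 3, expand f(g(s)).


Substitute g(s) into f:
f(g(s)) = -3*(-s + 3)^2 + (-6)*(-s + 3) + 6
(-s + 3)^2 = s^2 - 6s + 9
Expand and combine: -3s^2 + 24s - 39


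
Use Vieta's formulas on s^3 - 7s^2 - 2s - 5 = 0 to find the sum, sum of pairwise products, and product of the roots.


Monic cubic s^3+bs^2+cs+d=0: sum=-b, pairwise sum=c, product=-d.
b=-7, c=-2, d=-5
r1+r2+r3 = 7
r1r2+r1r3+r2r3 = -2
r1r2r3 = 5


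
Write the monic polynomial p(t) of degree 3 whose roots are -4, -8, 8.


p(t) = (t + 4)(t + 8)(t - 8)
Expand: t^3 + 4t^2 - 64t - 256


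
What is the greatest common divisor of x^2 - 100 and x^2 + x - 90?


Factor each:
  x^2 - 100 = (x + 10)(x - 10)
  x^2 + x - 90 = (x + 10)(x - 9)
Common monic factor: x + 10


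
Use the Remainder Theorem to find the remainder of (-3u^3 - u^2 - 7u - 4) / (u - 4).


By the Remainder Theorem, the remainder equals p(4):
  -3*(4)^3 = -192
  -1*(4)^2 = -16
  -7*(4)^1 = -28
  constant: -4
Sum: -192 - 16 - 28 - 4 = -240


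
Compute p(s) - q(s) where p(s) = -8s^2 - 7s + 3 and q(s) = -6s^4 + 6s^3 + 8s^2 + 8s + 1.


Distribute the minus sign:
  (-8s^2 - 7s + 3)
- (-6s^4 + 6s^3 + 8s^2 + 8s + 1)
Negate second polynomial: 6s^4 - 6s^3 - 8s^2 - 8s - 1
Add: 6s^4 - 6s^3 - 16s^2 - 15s + 2


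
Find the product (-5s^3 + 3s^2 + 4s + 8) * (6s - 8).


Distribute each term of the first polynomial:
  (-5s^3)(6s - 8) = -30s^4 + 40s^3
  (3s^2)(6s - 8) = 18s^3 - 24s^2
  (4s)(6s - 8) = 24s^2 - 32s
  (8)(6s - 8) = 48s - 64
Sum: -30s^4 + 58s^3 + 16s - 64


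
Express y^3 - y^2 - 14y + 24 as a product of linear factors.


Try integer roots (divisors of 24). y=3: p(3)=0.
Divide out (y - 3): quotient is y^2 + 2y - 8.
Factor the quadratic: (y - 2)(y + 4)
Result: (y - 3)(y - 2)(y + 4)


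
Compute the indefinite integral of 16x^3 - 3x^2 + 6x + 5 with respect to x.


Reverse power rule on each term:
  ∫ 16x^3 dx = 4x^4
  ∫ -3x^2 dx = -x^3
  ∫ 6x dx = 3x^2
  ∫ 5 dx = 5x
F(x) = 4x^4 - x^3 + 3x^2 + 5x + C


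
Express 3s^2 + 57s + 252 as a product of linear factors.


Roots satisfy r1 + r2 = -b/a = -19 and r1*r2 = c/a = 84.
So r1 = -7, r2 = -12.
3s^2 + 57s + 252 = 3(s - r1)(s - r2) = 3(s + 7)(s + 12)


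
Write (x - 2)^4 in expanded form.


Expand (x - 2)^4 by repeated multiplication:
  (x - 2)^2 = x^2 - 4x + 4
  (x - 2)^3 = x^3 - 6x^2 + 12x - 8
= x^4 - 8x^3 + 24x^2 - 32x + 16


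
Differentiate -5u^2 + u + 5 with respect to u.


Apply the power rule term by term:
  d/du(-5u^2) = -10u
  d/du(u) = 1
  d/du(5) = 0
p'(u) = -10u + 1


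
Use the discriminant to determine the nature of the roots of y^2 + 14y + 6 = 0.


D = b^2 - 4ac = (14)^2 - 4(1)(6) = 196 - 24 = 172
Since D > 0: two distinct irrational roots


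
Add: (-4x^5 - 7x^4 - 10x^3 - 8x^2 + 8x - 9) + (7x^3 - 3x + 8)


Align terms by degree and add:
  -4x^5 - 7x^4 - 10x^3 - 8x^2 + 8x - 9
+ 7x^3 - 3x + 8
= -4x^5 - 7x^4 - 3x^3 - 8x^2 + 5x - 1


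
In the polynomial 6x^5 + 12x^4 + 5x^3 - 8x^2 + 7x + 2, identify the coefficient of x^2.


Read off the coefficient of x^2: -8


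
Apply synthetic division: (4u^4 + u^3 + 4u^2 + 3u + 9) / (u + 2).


Synthetic division with c = -2. Coefficients: 4, 1, 4, 3, 9
Bring down 4.
  4 * -2 = -8; -8 + 1 = -7
  -7 * -2 = 14; 14 + 4 = 18
  18 * -2 = -36; -36 + 3 = -33
  -33 * -2 = 66; 66 + 9 = 75
Quotient: 4u^3 - 7u^2 + 18u - 33, Remainder: 75


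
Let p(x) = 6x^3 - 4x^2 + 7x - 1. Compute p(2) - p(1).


p(2) = 45
p(1) = 8
p(2) - p(1) = 45 - 8 = 37


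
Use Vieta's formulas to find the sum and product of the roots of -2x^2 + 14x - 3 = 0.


For ax^2+bx+c=0: sum = -b/a, product = c/a.
a=-2, b=14, c=-3
Sum = -(14)/-2 = 7
Product = (-3)/-2 = 3/2


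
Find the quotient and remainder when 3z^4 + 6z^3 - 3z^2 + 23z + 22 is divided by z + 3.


(3z^4 + 6z^3 - 3z^2 + 23z + 22) / (z + 3)
Step 1: 3z^3 * (z + 3) = 3z^4 + 9z^3; subtract.
Step 2: -3z^2 * (z + 3) = -3z^3 - 9z^2; subtract.
Step 3: 6z * (z + 3) = 6z^2 + 18z; subtract.
Step 4: 5 * (z + 3) = 5z + 15; subtract.
Quotient: 3z^3 - 3z^2 + 6z + 5, Remainder: 7


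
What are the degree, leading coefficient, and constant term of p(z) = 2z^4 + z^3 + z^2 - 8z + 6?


Highest power of z is 4, with coefficient 2. Constant term is 6.
Degree = 4, leading coefficient = 2, constant term = 6


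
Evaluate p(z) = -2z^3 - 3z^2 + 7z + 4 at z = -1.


Using direct substitution:
  -2 * (-1)^3 = 2
  -3 * (-1)^2 = -3
  7 * (-1)^1 = -7
  constant: 4
Sum = 2 - 3 - 7 + 4 = -4


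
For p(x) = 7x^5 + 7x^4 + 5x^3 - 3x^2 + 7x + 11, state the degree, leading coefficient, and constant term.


Highest power of x is 5, with coefficient 7. Constant term is 11.
Degree = 5, leading coefficient = 7, constant term = 11


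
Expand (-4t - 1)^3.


Expand (-4t - 1)^3 by repeated multiplication:
  (-4t - 1)^2 = 16t^2 + 8t + 1
= -64t^3 - 48t^2 - 12t - 1


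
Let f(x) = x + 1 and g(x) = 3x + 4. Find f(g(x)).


Substitute g(x) into f:
f(g(x)) = 1*(3x + 4) + 1
Expand and combine: 3x + 5


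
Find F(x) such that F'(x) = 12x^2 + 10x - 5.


Reverse power rule on each term:
  ∫ 12x^2 dx = 4x^3
  ∫ 10x dx = 5x^2
  ∫ -5 dx = -5x
F(x) = 4x^3 + 5x^2 - 5x + C


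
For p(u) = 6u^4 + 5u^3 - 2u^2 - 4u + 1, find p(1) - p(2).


p(1) = 6
p(2) = 121
p(1) - p(2) = 6 - 121 = -115


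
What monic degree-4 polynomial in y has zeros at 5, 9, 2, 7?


p(y) = (y - 5)(y - 9)(y - 2)(y - 7)
Expand: y^4 - 23y^3 + 185y^2 - 601y + 630


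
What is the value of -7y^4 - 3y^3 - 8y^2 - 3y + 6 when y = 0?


Using direct substitution:
  -7 * (0)^4 = 0
  -3 * (0)^3 = 0
  -8 * (0)^2 = 0
  -3 * (0)^1 = 0
  constant: 6
Sum = 0 + 0 + 0 + 0 + 6 = 6


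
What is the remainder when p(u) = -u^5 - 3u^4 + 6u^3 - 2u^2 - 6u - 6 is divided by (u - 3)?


By the Remainder Theorem, the remainder equals p(3):
  -1*(3)^5 = -243
  -3*(3)^4 = -243
  6*(3)^3 = 162
  -2*(3)^2 = -18
  -6*(3)^1 = -18
  constant: -6
Sum: -243 - 243 + 162 - 18 - 18 - 6 = -366


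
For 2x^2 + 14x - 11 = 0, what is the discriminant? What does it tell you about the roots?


D = b^2 - 4ac = (14)^2 - 4(2)(-11) = 196 + 88 = 284
Since D > 0: two distinct irrational roots


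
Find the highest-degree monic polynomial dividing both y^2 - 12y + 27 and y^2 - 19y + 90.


Factor each:
  y^2 - 12y + 27 = (y - 9)(y - 3)
  y^2 - 19y + 90 = (y - 9)(y - 10)
Common monic factor: y - 9


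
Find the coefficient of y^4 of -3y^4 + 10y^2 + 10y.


Read off the coefficient of y^4: -3


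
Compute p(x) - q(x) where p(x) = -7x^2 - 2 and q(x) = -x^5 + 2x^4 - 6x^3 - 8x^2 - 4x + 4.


Distribute the minus sign:
  (-7x^2 - 2)
- (-x^5 + 2x^4 - 6x^3 - 8x^2 - 4x + 4)
Negate second polynomial: x^5 - 2x^4 + 6x^3 + 8x^2 + 4x - 4
Add: x^5 - 2x^4 + 6x^3 + x^2 + 4x - 6


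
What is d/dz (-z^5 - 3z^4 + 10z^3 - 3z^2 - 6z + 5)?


Apply the power rule term by term:
  d/dz(-z^5) = -5z^4
  d/dz(-3z^4) = -12z^3
  d/dz(10z^3) = 30z^2
  d/dz(-3z^2) = -6z
  d/dz(-6z) = -6
  d/dz(5) = 0
p'(z) = -5z^4 - 12z^3 + 30z^2 - 6z - 6


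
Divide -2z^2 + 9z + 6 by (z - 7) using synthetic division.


Synthetic division with c = 7. Coefficients: -2, 9, 6
Bring down -2.
  -2 * 7 = -14; -14 + 9 = -5
  -5 * 7 = -35; -35 + 6 = -29
Quotient: -2z - 5, Remainder: -29


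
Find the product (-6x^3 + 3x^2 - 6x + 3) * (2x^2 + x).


Distribute each term of the first polynomial:
  (-6x^3)(2x^2 + x) = -12x^5 - 6x^4
  (3x^2)(2x^2 + x) = 6x^4 + 3x^3
  (-6x)(2x^2 + x) = -12x^3 - 6x^2
  (3)(2x^2 + x) = 6x^2 + 3x
Sum: -12x^5 - 9x^3 + 3x


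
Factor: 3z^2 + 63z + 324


Roots satisfy r1 + r2 = -b/a = -21 and r1*r2 = c/a = 108.
So r1 = -9, r2 = -12.
3z^2 + 63z + 324 = 3(z - r1)(z - r2) = 3(z + 9)(z + 12)


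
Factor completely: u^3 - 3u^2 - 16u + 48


Try integer roots (divisors of 48). u=-4: p(-4)=0.
Divide out (u + 4): quotient is u^2 - 7u + 12.
Factor the quadratic: (u - 4)(u - 3)
Result: (u + 4)(u - 4)(u - 3)


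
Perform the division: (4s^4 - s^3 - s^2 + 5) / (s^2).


(4s^4 - s^3 - s^2 + 5) / (s^2)
Step 1: 4s^2 * (s^2) = 4s^4; subtract.
Step 2: -s * (s^2) = -s^3; subtract.
Step 3: -1 * (s^2) = -s^2; subtract.
Quotient: 4s^2 - s - 1, Remainder: 5


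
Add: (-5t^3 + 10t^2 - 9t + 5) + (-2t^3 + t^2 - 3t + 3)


Align terms by degree and add:
  -5t^3 + 10t^2 - 9t + 5
  -2t^3 + t^2 - 3t + 3
= -7t^3 + 11t^2 - 12t + 8


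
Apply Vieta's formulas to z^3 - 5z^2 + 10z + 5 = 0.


Monic cubic z^3+bz^2+cz+d=0: sum=-b, pairwise sum=c, product=-d.
b=-5, c=10, d=5
r1+r2+r3 = 5
r1r2+r1r3+r2r3 = 10
r1r2r3 = -5


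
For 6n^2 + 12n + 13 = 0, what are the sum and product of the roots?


For an^2+bn+c=0: sum = -b/a, product = c/a.
a=6, b=12, c=13
Sum = -(12)/6 = -2
Product = (13)/6 = 13/6


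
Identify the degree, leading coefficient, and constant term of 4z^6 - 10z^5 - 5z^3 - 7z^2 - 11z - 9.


Highest power of z is 6, with coefficient 4. Constant term is -9.
Degree = 6, leading coefficient = 4, constant term = -9


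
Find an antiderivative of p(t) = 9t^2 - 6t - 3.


Reverse power rule on each term:
  ∫ 9t^2 dt = 3t^3
  ∫ -6t dt = -3t^2
  ∫ -3 dt = -3t
F(t) = 3t^3 - 3t^2 - 3t + C


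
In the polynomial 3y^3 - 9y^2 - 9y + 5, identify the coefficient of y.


Read off the coefficient of y: -9


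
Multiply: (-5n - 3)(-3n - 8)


Distribute each term of the first polynomial:
  (-5n)(-3n - 8) = 15n^2 + 40n
  (-3)(-3n - 8) = 9n + 24
Sum: 15n^2 + 49n + 24


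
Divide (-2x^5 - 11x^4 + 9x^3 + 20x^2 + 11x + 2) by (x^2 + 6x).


(-2x^5 - 11x^4 + 9x^3 + 20x^2 + 11x + 2) / (x^2 + 6x)
Step 1: -2x^3 * (x^2 + 6x) = -2x^5 - 12x^4; subtract.
Step 2: x^2 * (x^2 + 6x) = x^4 + 6x^3; subtract.
Step 3: 3x * (x^2 + 6x) = 3x^3 + 18x^2; subtract.
Step 4: 2 * (x^2 + 6x) = 2x^2 + 12x; subtract.
Quotient: -2x^3 + x^2 + 3x + 2, Remainder: -x + 2


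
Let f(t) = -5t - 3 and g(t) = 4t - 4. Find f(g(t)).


Substitute g(t) into f:
f(g(t)) = -5*(4t - 4) + (-3)
Expand and combine: -20t + 17


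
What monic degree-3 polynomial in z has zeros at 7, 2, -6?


p(z) = (z - 7)(z - 2)(z + 6)
Expand: z^3 - 3z^2 - 40z + 84


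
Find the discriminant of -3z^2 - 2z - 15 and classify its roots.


D = b^2 - 4ac = (-2)^2 - 4(-3)(-15) = 4 - 180 = -176
Since D < 0: two complex conjugate roots (no real roots)


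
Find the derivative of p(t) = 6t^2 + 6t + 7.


Apply the power rule term by term:
  d/dt(6t^2) = 12t
  d/dt(6t) = 6
  d/dt(7) = 0
p'(t) = 12t + 6


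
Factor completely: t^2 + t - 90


Roots satisfy r1 + r2 = -b/a = -1 and r1*r2 = c/a = -90.
So r1 = -10, r2 = 9.
t^2 + t - 90 = (t - r1)(t - r2) = (t + 10)(t - 9)


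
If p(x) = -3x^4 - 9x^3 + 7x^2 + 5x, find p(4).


Using direct substitution:
  -3 * (4)^4 = -768
  -9 * (4)^3 = -576
  7 * (4)^2 = 112
  5 * (4)^1 = 20
  constant: 0
Sum = -768 - 576 + 112 + 20 + 0 = -1212


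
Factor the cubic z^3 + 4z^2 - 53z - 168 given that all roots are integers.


Try integer roots (divisors of -168). z=7: p(7)=0.
Divide out (z - 7): quotient is z^2 + 11z + 24.
Factor the quadratic: (z + 3)(z + 8)
Result: (z - 7)(z + 3)(z + 8)


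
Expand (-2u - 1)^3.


Expand (-2u - 1)^3 by repeated multiplication:
  (-2u - 1)^2 = 4u^2 + 4u + 1
= -8u^3 - 12u^2 - 6u - 1


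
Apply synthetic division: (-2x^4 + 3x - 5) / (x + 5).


Synthetic division with c = -5. Coefficients: -2, 0, 0, 3, -5
Bring down -2.
  -2 * -5 = 10; 10 + 0 = 10
  10 * -5 = -50; -50 + 0 = -50
  -50 * -5 = 250; 250 + 3 = 253
  253 * -5 = -1265; -1265 - 5 = -1270
Quotient: -2x^3 + 10x^2 - 50x + 253, Remainder: -1270


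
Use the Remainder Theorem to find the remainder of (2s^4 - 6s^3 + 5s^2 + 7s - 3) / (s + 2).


By the Remainder Theorem, the remainder equals p(-2):
  2*(-2)^4 = 32
  -6*(-2)^3 = 48
  5*(-2)^2 = 20
  7*(-2)^1 = -14
  constant: -3
Sum: 32 + 48 + 20 - 14 - 3 = 83


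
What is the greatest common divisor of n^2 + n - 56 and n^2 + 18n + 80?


Factor each:
  n^2 + n - 56 = (n + 8)(n - 7)
  n^2 + 18n + 80 = (n + 8)(n + 10)
Common monic factor: n + 8


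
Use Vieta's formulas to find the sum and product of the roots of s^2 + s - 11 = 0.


For as^2+bs+c=0: sum = -b/a, product = c/a.
a=1, b=1, c=-11
Sum = -(1)/1 = -1
Product = (-11)/1 = -11


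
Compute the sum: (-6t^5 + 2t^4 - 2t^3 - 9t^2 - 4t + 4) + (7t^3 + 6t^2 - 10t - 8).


Align terms by degree and add:
  -6t^5 + 2t^4 - 2t^3 - 9t^2 - 4t + 4
+ 7t^3 + 6t^2 - 10t - 8
= -6t^5 + 2t^4 + 5t^3 - 3t^2 - 14t - 4


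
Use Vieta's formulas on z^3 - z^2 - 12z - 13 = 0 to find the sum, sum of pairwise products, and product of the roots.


Monic cubic z^3+bz^2+cz+d=0: sum=-b, pairwise sum=c, product=-d.
b=-1, c=-12, d=-13
r1+r2+r3 = 1
r1r2+r1r3+r2r3 = -12
r1r2r3 = 13


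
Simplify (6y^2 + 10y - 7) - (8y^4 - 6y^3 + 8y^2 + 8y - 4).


Distribute the minus sign:
  (6y^2 + 10y - 7)
- (8y^4 - 6y^3 + 8y^2 + 8y - 4)
Negate second polynomial: -8y^4 + 6y^3 - 8y^2 - 8y + 4
Add: -8y^4 + 6y^3 - 2y^2 + 2y - 3


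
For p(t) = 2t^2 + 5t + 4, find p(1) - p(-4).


p(1) = 11
p(-4) = 16
p(1) - p(-4) = 11 - 16 = -5


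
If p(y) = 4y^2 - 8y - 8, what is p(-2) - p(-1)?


p(-2) = 24
p(-1) = 4
p(-2) - p(-1) = 24 - 4 = 20


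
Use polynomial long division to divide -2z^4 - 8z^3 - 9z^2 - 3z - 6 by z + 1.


(-2z^4 - 8z^3 - 9z^2 - 3z - 6) / (z + 1)
Step 1: -2z^3 * (z + 1) = -2z^4 - 2z^3; subtract.
Step 2: -6z^2 * (z + 1) = -6z^3 - 6z^2; subtract.
Step 3: -3z * (z + 1) = -3z^2 - 3z; subtract.
Step 4: 0 * (z + 1) = 0; subtract.
Quotient: -2z^3 - 6z^2 - 3z, Remainder: -6


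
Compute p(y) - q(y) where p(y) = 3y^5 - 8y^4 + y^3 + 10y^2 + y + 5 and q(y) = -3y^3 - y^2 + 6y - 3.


Distribute the minus sign:
  (3y^5 - 8y^4 + y^3 + 10y^2 + y + 5)
- (-3y^3 - y^2 + 6y - 3)
Negate second polynomial: 3y^3 + y^2 - 6y + 3
Add: 3y^5 - 8y^4 + 4y^3 + 11y^2 - 5y + 8


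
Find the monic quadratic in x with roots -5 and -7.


p(x) = (x + 5)(x + 7)
Expand: x^2 + 12x + 35


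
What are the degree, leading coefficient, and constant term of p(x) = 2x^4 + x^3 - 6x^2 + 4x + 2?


Highest power of x is 4, with coefficient 2. Constant term is 2.
Degree = 4, leading coefficient = 2, constant term = 2


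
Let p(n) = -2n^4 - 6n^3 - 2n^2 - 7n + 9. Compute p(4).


Using direct substitution:
  -2 * (4)^4 = -512
  -6 * (4)^3 = -384
  -2 * (4)^2 = -32
  -7 * (4)^1 = -28
  constant: 9
Sum = -512 - 384 - 32 - 28 + 9 = -947


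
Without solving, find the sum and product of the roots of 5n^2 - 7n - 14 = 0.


For an^2+bn+c=0: sum = -b/a, product = c/a.
a=5, b=-7, c=-14
Sum = -(-7)/5 = 7/5
Product = (-14)/5 = -14/5


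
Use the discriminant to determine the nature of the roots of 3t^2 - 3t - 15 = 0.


D = b^2 - 4ac = (-3)^2 - 4(3)(-15) = 9 + 180 = 189
Since D > 0: two distinct irrational roots


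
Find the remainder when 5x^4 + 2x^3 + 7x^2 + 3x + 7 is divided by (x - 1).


By the Remainder Theorem, the remainder equals p(1):
  5*(1)^4 = 5
  2*(1)^3 = 2
  7*(1)^2 = 7
  3*(1)^1 = 3
  constant: 7
Sum: 5 + 2 + 7 + 3 + 7 = 24


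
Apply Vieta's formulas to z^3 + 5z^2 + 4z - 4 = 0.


Monic cubic z^3+bz^2+cz+d=0: sum=-b, pairwise sum=c, product=-d.
b=5, c=4, d=-4
r1+r2+r3 = -5
r1r2+r1r3+r2r3 = 4
r1r2r3 = 4


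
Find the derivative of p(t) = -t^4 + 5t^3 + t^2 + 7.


Apply the power rule term by term:
  d/dt(-t^4) = -4t^3
  d/dt(5t^3) = 15t^2
  d/dt(t^2) = 2t
  d/dt(7) = 0
p'(t) = -4t^3 + 15t^2 + 2t


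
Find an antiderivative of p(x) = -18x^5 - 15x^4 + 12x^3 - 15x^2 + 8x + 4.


Reverse power rule on each term:
  ∫ -18x^5 dx = -3x^6
  ∫ -15x^4 dx = -3x^5
  ∫ 12x^3 dx = 3x^4
  ∫ -15x^2 dx = -5x^3
  ∫ 8x dx = 4x^2
  ∫ 4 dx = 4x
F(x) = -3x^6 - 3x^5 + 3x^4 - 5x^3 + 4x^2 + 4x + C


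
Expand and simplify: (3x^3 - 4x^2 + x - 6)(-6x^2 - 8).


Distribute each term of the first polynomial:
  (3x^3)(-6x^2 - 8) = -18x^5 - 24x^3
  (-4x^2)(-6x^2 - 8) = 24x^4 + 32x^2
  (x)(-6x^2 - 8) = -6x^3 - 8x
  (-6)(-6x^2 - 8) = 36x^2 + 48
Sum: -18x^5 + 24x^4 - 30x^3 + 68x^2 - 8x + 48


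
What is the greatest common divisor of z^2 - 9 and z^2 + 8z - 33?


Factor each:
  z^2 - 9 = (z - 3)(z + 3)
  z^2 + 8z - 33 = (z - 3)(z + 11)
Common monic factor: z - 3


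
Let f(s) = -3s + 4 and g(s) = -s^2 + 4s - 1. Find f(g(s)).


Substitute g(s) into f:
f(g(s)) = -3*(-s^2 + 4s - 1) + 4
Expand and combine: 3s^2 - 12s + 7


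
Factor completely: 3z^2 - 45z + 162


Roots satisfy r1 + r2 = -b/a = 15 and r1*r2 = c/a = 54.
So r1 = 6, r2 = 9.
3z^2 - 45z + 162 = 3(z - r1)(z - r2) = 3(z - 6)(z - 9)


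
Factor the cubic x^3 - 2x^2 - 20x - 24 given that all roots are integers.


Try integer roots (divisors of -24). x=-2: p(-2)=0.
Divide out (x + 2): quotient is x^2 - 4x - 12.
Factor the quadratic: (x + 2)(x - 6)
Result: (x + 2)(x + 2)(x - 6)


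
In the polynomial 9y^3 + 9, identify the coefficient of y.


Read off the coefficient of y: 0


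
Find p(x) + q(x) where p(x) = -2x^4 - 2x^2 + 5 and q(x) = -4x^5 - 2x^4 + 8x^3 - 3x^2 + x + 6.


Align terms by degree and add:
  -2x^4 - 2x^2 + 5
  -4x^5 - 2x^4 + 8x^3 - 3x^2 + x + 6
= -4x^5 - 4x^4 + 8x^3 - 5x^2 + x + 11


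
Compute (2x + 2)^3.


Expand (2x + 2)^3 by repeated multiplication:
  (2x + 2)^2 = 4x^2 + 8x + 4
= 8x^3 + 24x^2 + 24x + 8


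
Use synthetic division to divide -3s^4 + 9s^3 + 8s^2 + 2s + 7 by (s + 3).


Synthetic division with c = -3. Coefficients: -3, 9, 8, 2, 7
Bring down -3.
  -3 * -3 = 9; 9 + 9 = 18
  18 * -3 = -54; -54 + 8 = -46
  -46 * -3 = 138; 138 + 2 = 140
  140 * -3 = -420; -420 + 7 = -413
Quotient: -3s^3 + 18s^2 - 46s + 140, Remainder: -413


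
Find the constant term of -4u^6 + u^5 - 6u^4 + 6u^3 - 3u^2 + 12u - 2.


Read off the constant term: -2


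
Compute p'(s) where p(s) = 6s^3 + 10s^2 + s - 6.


Apply the power rule term by term:
  d/ds(6s^3) = 18s^2
  d/ds(10s^2) = 20s
  d/ds(s) = 1
  d/ds(-6) = 0
p'(s) = 18s^2 + 20s + 1


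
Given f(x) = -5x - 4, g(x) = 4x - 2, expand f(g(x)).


Substitute g(x) into f:
f(g(x)) = -5*(4x - 2) + (-4)
Expand and combine: -20x + 6


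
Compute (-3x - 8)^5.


Expand (-3x - 8)^5 by repeated multiplication:
  (-3x - 8)^2 = 9x^2 + 48x + 64
  (-3x - 8)^3 = -27x^3 - 216x^2 - 576x - 512
  (-3x - 8)^4 = 81x^4 + 864x^3 + 3456x^2 + 6144x + 4096
= -243x^5 - 3240x^4 - 17280x^3 - 46080x^2 - 61440x - 32768


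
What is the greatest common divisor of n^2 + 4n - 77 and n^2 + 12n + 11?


Factor each:
  n^2 + 4n - 77 = (n + 11)(n - 7)
  n^2 + 12n + 11 = (n + 11)(n + 1)
Common monic factor: n + 11


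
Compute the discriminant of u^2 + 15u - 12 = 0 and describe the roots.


D = b^2 - 4ac = (15)^2 - 4(1)(-12) = 225 + 48 = 273
Since D > 0: two distinct irrational roots


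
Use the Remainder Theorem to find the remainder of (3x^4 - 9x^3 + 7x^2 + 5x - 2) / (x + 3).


By the Remainder Theorem, the remainder equals p(-3):
  3*(-3)^4 = 243
  -9*(-3)^3 = 243
  7*(-3)^2 = 63
  5*(-3)^1 = -15
  constant: -2
Sum: 243 + 243 + 63 - 15 - 2 = 532


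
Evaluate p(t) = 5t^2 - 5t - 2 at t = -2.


Using direct substitution:
  5 * (-2)^2 = 20
  -5 * (-2)^1 = 10
  constant: -2
Sum = 20 + 10 - 2 = 28


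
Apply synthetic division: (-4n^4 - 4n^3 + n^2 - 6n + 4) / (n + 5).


Synthetic division with c = -5. Coefficients: -4, -4, 1, -6, 4
Bring down -4.
  -4 * -5 = 20; 20 - 4 = 16
  16 * -5 = -80; -80 + 1 = -79
  -79 * -5 = 395; 395 - 6 = 389
  389 * -5 = -1945; -1945 + 4 = -1941
Quotient: -4n^3 + 16n^2 - 79n + 389, Remainder: -1941


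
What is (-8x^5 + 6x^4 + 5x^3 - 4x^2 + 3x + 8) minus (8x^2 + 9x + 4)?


Distribute the minus sign:
  (-8x^5 + 6x^4 + 5x^3 - 4x^2 + 3x + 8)
- (8x^2 + 9x + 4)
Negate second polynomial: -8x^2 - 9x - 4
Add: -8x^5 + 6x^4 + 5x^3 - 12x^2 - 6x + 4


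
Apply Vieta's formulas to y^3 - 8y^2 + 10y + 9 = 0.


Monic cubic y^3+by^2+cy+d=0: sum=-b, pairwise sum=c, product=-d.
b=-8, c=10, d=9
r1+r2+r3 = 8
r1r2+r1r3+r2r3 = 10
r1r2r3 = -9


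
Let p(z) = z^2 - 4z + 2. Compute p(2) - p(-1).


p(2) = -2
p(-1) = 7
p(2) - p(-1) = -2 - 7 = -9


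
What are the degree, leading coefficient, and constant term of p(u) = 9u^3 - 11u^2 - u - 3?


Highest power of u is 3, with coefficient 9. Constant term is -3.
Degree = 3, leading coefficient = 9, constant term = -3


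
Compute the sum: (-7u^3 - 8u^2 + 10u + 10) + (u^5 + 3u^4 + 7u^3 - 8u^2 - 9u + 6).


Align terms by degree and add:
  -7u^3 - 8u^2 + 10u + 10
+ u^5 + 3u^4 + 7u^3 - 8u^2 - 9u + 6
= u^5 + 3u^4 - 16u^2 + u + 16


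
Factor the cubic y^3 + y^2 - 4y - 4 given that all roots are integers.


Try integer roots (divisors of -4). y=-2: p(-2)=0.
Divide out (y + 2): quotient is y^2 - y - 2.
Factor the quadratic: (y - 2)(y + 1)
Result: (y + 2)(y - 2)(y + 1)


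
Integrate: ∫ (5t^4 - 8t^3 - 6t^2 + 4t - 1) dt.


Reverse power rule on each term:
  ∫ 5t^4 dt = t^5
  ∫ -8t^3 dt = -2t^4
  ∫ -6t^2 dt = -2t^3
  ∫ 4t dt = 2t^2
  ∫ -1 dt = -t
F(t) = t^5 - 2t^4 - 2t^3 + 2t^2 - t + C


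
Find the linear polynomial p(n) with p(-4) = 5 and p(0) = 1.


p(n) = mn + b. Using p(-4)=5, p(0)=1:
m = (5 - 1)/(-4) = 4/-4 = -1
b = 5 - m*(-4) = 5 - 4 = 1
p(n) = -n + 1


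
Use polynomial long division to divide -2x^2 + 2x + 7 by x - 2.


(-2x^2 + 2x + 7) / (x - 2)
Step 1: -2x * (x - 2) = -2x^2 + 4x; subtract.
Step 2: -2 * (x - 2) = -2x + 4; subtract.
Quotient: -2x - 2, Remainder: 3


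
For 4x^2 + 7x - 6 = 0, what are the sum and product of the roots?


For ax^2+bx+c=0: sum = -b/a, product = c/a.
a=4, b=7, c=-6
Sum = -(7)/4 = -7/4
Product = (-6)/4 = -3/2


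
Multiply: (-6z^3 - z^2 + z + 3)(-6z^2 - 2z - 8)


Distribute each term of the first polynomial:
  (-6z^3)(-6z^2 - 2z - 8) = 36z^5 + 12z^4 + 48z^3
  (-z^2)(-6z^2 - 2z - 8) = 6z^4 + 2z^3 + 8z^2
  (z)(-6z^2 - 2z - 8) = -6z^3 - 2z^2 - 8z
  (3)(-6z^2 - 2z - 8) = -18z^2 - 6z - 24
Sum: 36z^5 + 18z^4 + 44z^3 - 12z^2 - 14z - 24


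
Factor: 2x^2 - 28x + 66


Roots satisfy r1 + r2 = -b/a = 14 and r1*r2 = c/a = 33.
So r1 = 11, r2 = 3.
2x^2 - 28x + 66 = 2(x - r1)(x - r2) = 2(x - 11)(x - 3)


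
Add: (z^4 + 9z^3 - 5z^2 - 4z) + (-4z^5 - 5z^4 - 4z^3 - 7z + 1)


Align terms by degree and add:
  z^4 + 9z^3 - 5z^2 - 4z
  -4z^5 - 5z^4 - 4z^3 - 7z + 1
= -4z^5 - 4z^4 + 5z^3 - 5z^2 - 11z + 1


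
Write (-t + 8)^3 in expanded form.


Expand (-t + 8)^3 by repeated multiplication:
  (-t + 8)^2 = t^2 - 16t + 64
= -t^3 + 24t^2 - 192t + 512


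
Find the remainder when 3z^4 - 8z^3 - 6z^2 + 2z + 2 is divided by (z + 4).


By the Remainder Theorem, the remainder equals p(-4):
  3*(-4)^4 = 768
  -8*(-4)^3 = 512
  -6*(-4)^2 = -96
  2*(-4)^1 = -8
  constant: 2
Sum: 768 + 512 - 96 - 8 + 2 = 1178


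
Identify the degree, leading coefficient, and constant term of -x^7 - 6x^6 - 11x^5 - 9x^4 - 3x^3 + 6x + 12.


Highest power of x is 7, with coefficient -1. Constant term is 12.
Degree = 7, leading coefficient = -1, constant term = 12


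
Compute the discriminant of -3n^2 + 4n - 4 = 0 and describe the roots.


D = b^2 - 4ac = (4)^2 - 4(-3)(-4) = 16 - 48 = -32
Since D < 0: two complex conjugate roots (no real roots)


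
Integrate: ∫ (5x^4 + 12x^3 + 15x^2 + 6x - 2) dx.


Reverse power rule on each term:
  ∫ 5x^4 dx = x^5
  ∫ 12x^3 dx = 3x^4
  ∫ 15x^2 dx = 5x^3
  ∫ 6x dx = 3x^2
  ∫ -2 dx = -2x
F(x) = x^5 + 3x^4 + 5x^3 + 3x^2 - 2x + C


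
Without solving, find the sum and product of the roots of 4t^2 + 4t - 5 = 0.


For at^2+bt+c=0: sum = -b/a, product = c/a.
a=4, b=4, c=-5
Sum = -(4)/4 = -1
Product = (-5)/4 = -5/4


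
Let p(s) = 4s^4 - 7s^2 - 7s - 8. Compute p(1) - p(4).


p(1) = -18
p(4) = 876
p(1) - p(4) = -18 - 876 = -894


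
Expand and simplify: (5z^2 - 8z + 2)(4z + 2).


Distribute each term of the first polynomial:
  (5z^2)(4z + 2) = 20z^3 + 10z^2
  (-8z)(4z + 2) = -32z^2 - 16z
  (2)(4z + 2) = 8z + 4
Sum: 20z^3 - 22z^2 - 8z + 4


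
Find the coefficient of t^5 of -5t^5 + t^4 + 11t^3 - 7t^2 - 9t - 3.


Read off the coefficient of t^5: -5


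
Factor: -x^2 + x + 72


Roots satisfy r1 + r2 = -b/a = 1 and r1*r2 = c/a = -72.
So r1 = 9, r2 = -8.
-x^2 + x + 72 = -(x - r1)(x - r2) = -(x - 9)(x + 8)


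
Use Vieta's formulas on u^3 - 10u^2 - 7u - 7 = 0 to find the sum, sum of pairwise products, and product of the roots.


Monic cubic u^3+bu^2+cu+d=0: sum=-b, pairwise sum=c, product=-d.
b=-10, c=-7, d=-7
r1+r2+r3 = 10
r1r2+r1r3+r2r3 = -7
r1r2r3 = 7


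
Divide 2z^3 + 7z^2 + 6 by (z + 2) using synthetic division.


Synthetic division with c = -2. Coefficients: 2, 7, 0, 6
Bring down 2.
  2 * -2 = -4; -4 + 7 = 3
  3 * -2 = -6; -6 + 0 = -6
  -6 * -2 = 12; 12 + 6 = 18
Quotient: 2z^2 + 3z - 6, Remainder: 18


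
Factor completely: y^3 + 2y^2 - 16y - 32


Try integer roots (divisors of -32). y=-2: p(-2)=0.
Divide out (y + 2): quotient is y^2 - 16.
Factor the quadratic: (y - 4)(y + 4)
Result: (y + 2)(y - 4)(y + 4)


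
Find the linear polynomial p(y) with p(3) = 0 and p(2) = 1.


p(y) = my + b. Using p(3)=0, p(2)=1:
m = (0 - 1)/(3 - 2) = -1/1 = -1
b = 0 - m*(3) = 0 + 3 = 3
p(y) = -y + 3


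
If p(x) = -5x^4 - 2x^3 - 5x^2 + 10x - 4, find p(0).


Using direct substitution:
  -5 * (0)^4 = 0
  -2 * (0)^3 = 0
  -5 * (0)^2 = 0
  10 * (0)^1 = 0
  constant: -4
Sum = 0 + 0 + 0 + 0 - 4 = -4


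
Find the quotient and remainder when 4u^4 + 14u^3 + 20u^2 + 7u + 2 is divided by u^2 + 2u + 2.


(4u^4 + 14u^3 + 20u^2 + 7u + 2) / (u^2 + 2u + 2)
Step 1: 4u^2 * (u^2 + 2u + 2) = 4u^4 + 8u^3 + 8u^2; subtract.
Step 2: 6u * (u^2 + 2u + 2) = 6u^3 + 12u^2 + 12u; subtract.
Step 3: 0 * (u^2 + 2u + 2) = 0; subtract.
Quotient: 4u^2 + 6u, Remainder: -5u + 2


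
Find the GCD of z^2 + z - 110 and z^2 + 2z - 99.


Factor each:
  z^2 + z - 110 = (z + 11)(z - 10)
  z^2 + 2z - 99 = (z + 11)(z - 9)
Common monic factor: z + 11


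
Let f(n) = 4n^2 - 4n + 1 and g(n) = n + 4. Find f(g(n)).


Substitute g(n) into f:
f(g(n)) = 4*(n + 4)^2 + (-4)*(n + 4) + 1
(n + 4)^2 = n^2 + 8n + 16
Expand and combine: 4n^2 + 28n + 49


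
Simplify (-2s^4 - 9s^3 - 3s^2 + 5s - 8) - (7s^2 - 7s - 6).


Distribute the minus sign:
  (-2s^4 - 9s^3 - 3s^2 + 5s - 8)
- (7s^2 - 7s - 6)
Negate second polynomial: -7s^2 + 7s + 6
Add: -2s^4 - 9s^3 - 10s^2 + 12s - 2


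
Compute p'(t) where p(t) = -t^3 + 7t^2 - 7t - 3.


Apply the power rule term by term:
  d/dt(-t^3) = -3t^2
  d/dt(7t^2) = 14t
  d/dt(-7t) = -7
  d/dt(-3) = 0
p'(t) = -3t^2 + 14t - 7


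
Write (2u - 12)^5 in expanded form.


Expand (2u - 12)^5 by repeated multiplication:
  (2u - 12)^2 = 4u^2 - 48u + 144
  (2u - 12)^3 = 8u^3 - 144u^2 + 864u - 1728
  (2u - 12)^4 = 16u^4 - 384u^3 + 3456u^2 - 13824u + 20736
= 32u^5 - 960u^4 + 11520u^3 - 69120u^2 + 207360u - 248832


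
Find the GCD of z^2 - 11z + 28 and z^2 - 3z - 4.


Factor each:
  z^2 - 11z + 28 = (z - 4)(z - 7)
  z^2 - 3z - 4 = (z - 4)(z + 1)
Common monic factor: z - 4


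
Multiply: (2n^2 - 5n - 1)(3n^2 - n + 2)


Distribute each term of the first polynomial:
  (2n^2)(3n^2 - n + 2) = 6n^4 - 2n^3 + 4n^2
  (-5n)(3n^2 - n + 2) = -15n^3 + 5n^2 - 10n
  (-1)(3n^2 - n + 2) = -3n^2 + n - 2
Sum: 6n^4 - 17n^3 + 6n^2 - 9n - 2


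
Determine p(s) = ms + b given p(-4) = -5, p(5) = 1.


p(s) = ms + b. Using p(-4)=-5, p(5)=1:
m = (-5 - 1)/(-4 - 5) = -6/-9 = 2/3
b = -5 - m*(-4) = -5 + 8/3 = -7/3
p(s) = (2/3)s - (7/3)


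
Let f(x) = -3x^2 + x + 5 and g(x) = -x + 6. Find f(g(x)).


Substitute g(x) into f:
f(g(x)) = -3*(-x + 6)^2 + 1*(-x + 6) + 5
(-x + 6)^2 = x^2 - 12x + 36
Expand and combine: -3x^2 + 35x - 97


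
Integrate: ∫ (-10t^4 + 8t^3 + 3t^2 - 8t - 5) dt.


Reverse power rule on each term:
  ∫ -10t^4 dt = -2t^5
  ∫ 8t^3 dt = 2t^4
  ∫ 3t^2 dt = t^3
  ∫ -8t dt = -4t^2
  ∫ -5 dt = -5t
F(t) = -2t^5 + 2t^4 + t^3 - 4t^2 - 5t + C


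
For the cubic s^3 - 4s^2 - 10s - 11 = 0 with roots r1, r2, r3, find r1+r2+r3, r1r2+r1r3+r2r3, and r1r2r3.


Monic cubic s^3+bs^2+cs+d=0: sum=-b, pairwise sum=c, product=-d.
b=-4, c=-10, d=-11
r1+r2+r3 = 4
r1r2+r1r3+r2r3 = -10
r1r2r3 = 11


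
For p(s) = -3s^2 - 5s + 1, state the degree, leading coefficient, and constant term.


Highest power of s is 2, with coefficient -3. Constant term is 1.
Degree = 2, leading coefficient = -3, constant term = 1


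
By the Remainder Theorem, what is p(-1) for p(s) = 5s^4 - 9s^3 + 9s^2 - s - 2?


By the Remainder Theorem, the remainder equals p(-1):
  5*(-1)^4 = 5
  -9*(-1)^3 = 9
  9*(-1)^2 = 9
  -1*(-1)^1 = 1
  constant: -2
Sum: 5 + 9 + 9 + 1 - 2 = 22


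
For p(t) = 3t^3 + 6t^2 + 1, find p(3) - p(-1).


p(3) = 136
p(-1) = 4
p(3) - p(-1) = 136 - 4 = 132


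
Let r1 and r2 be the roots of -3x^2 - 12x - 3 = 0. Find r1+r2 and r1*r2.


For ax^2+bx+c=0: sum = -b/a, product = c/a.
a=-3, b=-12, c=-3
Sum = -(-12)/-3 = -4
Product = (-3)/-3 = 1


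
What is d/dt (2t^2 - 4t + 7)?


Apply the power rule term by term:
  d/dt(2t^2) = 4t
  d/dt(-4t) = -4
  d/dt(7) = 0
p'(t) = 4t - 4


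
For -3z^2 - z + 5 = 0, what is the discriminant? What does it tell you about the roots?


D = b^2 - 4ac = (-1)^2 - 4(-3)(5) = 1 + 60 = 61
Since D > 0: two distinct irrational roots


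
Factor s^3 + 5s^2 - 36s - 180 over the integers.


Try integer roots (divisors of -180). s=-5: p(-5)=0.
Divide out (s + 5): quotient is s^2 - 36.
Factor the quadratic: (s + 6)(s - 6)
Result: (s + 5)(s + 6)(s - 6)


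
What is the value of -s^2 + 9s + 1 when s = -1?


Using direct substitution:
  -1 * (-1)^2 = -1
  9 * (-1)^1 = -9
  constant: 1
Sum = -1 - 9 + 1 = -9


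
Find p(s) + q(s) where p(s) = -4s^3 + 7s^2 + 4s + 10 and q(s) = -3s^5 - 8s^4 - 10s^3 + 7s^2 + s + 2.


Align terms by degree and add:
  -4s^3 + 7s^2 + 4s + 10
  -3s^5 - 8s^4 - 10s^3 + 7s^2 + s + 2
= -3s^5 - 8s^4 - 14s^3 + 14s^2 + 5s + 12


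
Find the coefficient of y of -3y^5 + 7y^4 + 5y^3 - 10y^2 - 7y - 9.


Read off the coefficient of y: -7


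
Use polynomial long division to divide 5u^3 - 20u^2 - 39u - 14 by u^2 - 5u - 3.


(5u^3 - 20u^2 - 39u - 14) / (u^2 - 5u - 3)
Step 1: 5u * (u^2 - 5u - 3) = 5u^3 - 25u^2 - 15u; subtract.
Step 2: 5 * (u^2 - 5u - 3) = 5u^2 - 25u - 15; subtract.
Quotient: 5u + 5, Remainder: u + 1


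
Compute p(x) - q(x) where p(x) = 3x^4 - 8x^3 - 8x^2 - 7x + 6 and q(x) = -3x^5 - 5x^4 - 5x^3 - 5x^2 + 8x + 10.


Distribute the minus sign:
  (3x^4 - 8x^3 - 8x^2 - 7x + 6)
- (-3x^5 - 5x^4 - 5x^3 - 5x^2 + 8x + 10)
Negate second polynomial: 3x^5 + 5x^4 + 5x^3 + 5x^2 - 8x - 10
Add: 3x^5 + 8x^4 - 3x^3 - 3x^2 - 15x - 4


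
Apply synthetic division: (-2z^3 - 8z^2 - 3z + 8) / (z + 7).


Synthetic division with c = -7. Coefficients: -2, -8, -3, 8
Bring down -2.
  -2 * -7 = 14; 14 - 8 = 6
  6 * -7 = -42; -42 - 3 = -45
  -45 * -7 = 315; 315 + 8 = 323
Quotient: -2z^2 + 6z - 45, Remainder: 323


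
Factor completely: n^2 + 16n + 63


Roots satisfy r1 + r2 = -b/a = -16 and r1*r2 = c/a = 63.
So r1 = -9, r2 = -7.
n^2 + 16n + 63 = (n - r1)(n - r2) = (n + 9)(n + 7)


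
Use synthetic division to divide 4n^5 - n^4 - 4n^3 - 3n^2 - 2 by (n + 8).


Synthetic division with c = -8. Coefficients: 4, -1, -4, -3, 0, -2
Bring down 4.
  4 * -8 = -32; -32 - 1 = -33
  -33 * -8 = 264; 264 - 4 = 260
  260 * -8 = -2080; -2080 - 3 = -2083
  -2083 * -8 = 16664; 16664 + 0 = 16664
  16664 * -8 = -133312; -133312 - 2 = -133314
Quotient: 4n^4 - 33n^3 + 260n^2 - 2083n + 16664, Remainder: -133314


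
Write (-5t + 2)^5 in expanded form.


Expand (-5t + 2)^5 by repeated multiplication:
  (-5t + 2)^2 = 25t^2 - 20t + 4
  (-5t + 2)^3 = -125t^3 + 150t^2 - 60t + 8
  (-5t + 2)^4 = 625t^4 - 1000t^3 + 600t^2 - 160t + 16
= -3125t^5 + 6250t^4 - 5000t^3 + 2000t^2 - 400t + 32


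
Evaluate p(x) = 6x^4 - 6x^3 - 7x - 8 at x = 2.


Using direct substitution:
  6 * (2)^4 = 96
  -6 * (2)^3 = -48
  0 * (2)^2 = 0
  -7 * (2)^1 = -14
  constant: -8
Sum = 96 - 48 + 0 - 14 - 8 = 26


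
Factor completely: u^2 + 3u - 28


Roots satisfy r1 + r2 = -b/a = -3 and r1*r2 = c/a = -28.
So r1 = -7, r2 = 4.
u^2 + 3u - 28 = (u - r1)(u - r2) = (u + 7)(u - 4)


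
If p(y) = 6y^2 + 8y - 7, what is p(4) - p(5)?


p(4) = 121
p(5) = 183
p(4) - p(5) = 121 - 183 = -62


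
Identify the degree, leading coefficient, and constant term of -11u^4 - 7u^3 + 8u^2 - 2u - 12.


Highest power of u is 4, with coefficient -11. Constant term is -12.
Degree = 4, leading coefficient = -11, constant term = -12


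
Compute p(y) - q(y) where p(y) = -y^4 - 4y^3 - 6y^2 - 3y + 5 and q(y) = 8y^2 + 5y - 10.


Distribute the minus sign:
  (-y^4 - 4y^3 - 6y^2 - 3y + 5)
- (8y^2 + 5y - 10)
Negate second polynomial: -8y^2 - 5y + 10
Add: -y^4 - 4y^3 - 14y^2 - 8y + 15


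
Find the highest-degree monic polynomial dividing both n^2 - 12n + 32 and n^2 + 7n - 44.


Factor each:
  n^2 - 12n + 32 = (n - 4)(n - 8)
  n^2 + 7n - 44 = (n - 4)(n + 11)
Common monic factor: n - 4


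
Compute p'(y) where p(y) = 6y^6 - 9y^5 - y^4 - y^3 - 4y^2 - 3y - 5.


Apply the power rule term by term:
  d/dy(6y^6) = 36y^5
  d/dy(-9y^5) = -45y^4
  d/dy(-y^4) = -4y^3
  d/dy(-y^3) = -3y^2
  d/dy(-4y^2) = -8y
  d/dy(-3y) = -3
  d/dy(-5) = 0
p'(y) = 36y^5 - 45y^4 - 4y^3 - 3y^2 - 8y - 3


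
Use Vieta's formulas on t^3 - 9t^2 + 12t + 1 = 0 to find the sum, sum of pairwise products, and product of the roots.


Monic cubic t^3+bt^2+ct+d=0: sum=-b, pairwise sum=c, product=-d.
b=-9, c=12, d=1
r1+r2+r3 = 9
r1r2+r1r3+r2r3 = 12
r1r2r3 = -1


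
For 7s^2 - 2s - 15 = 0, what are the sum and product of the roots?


For as^2+bs+c=0: sum = -b/a, product = c/a.
a=7, b=-2, c=-15
Sum = -(-2)/7 = 2/7
Product = (-15)/7 = -15/7


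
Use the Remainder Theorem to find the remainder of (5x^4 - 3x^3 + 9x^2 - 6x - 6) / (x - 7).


By the Remainder Theorem, the remainder equals p(7):
  5*(7)^4 = 12005
  -3*(7)^3 = -1029
  9*(7)^2 = 441
  -6*(7)^1 = -42
  constant: -6
Sum: 12005 - 1029 + 441 - 42 - 6 = 11369


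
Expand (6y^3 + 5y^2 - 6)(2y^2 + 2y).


Distribute each term of the first polynomial:
  (6y^3)(2y^2 + 2y) = 12y^5 + 12y^4
  (5y^2)(2y^2 + 2y) = 10y^4 + 10y^3
  (-6)(2y^2 + 2y) = -12y^2 - 12y
Sum: 12y^5 + 22y^4 + 10y^3 - 12y^2 - 12y


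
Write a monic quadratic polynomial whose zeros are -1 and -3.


p(x) = (x + 1)(x + 3)
Expand: x^2 + 4x + 3


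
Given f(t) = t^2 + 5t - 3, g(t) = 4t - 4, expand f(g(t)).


Substitute g(t) into f:
f(g(t)) = 1*(4t - 4)^2 + 5*(4t - 4) + (-3)
(4t - 4)^2 = 16t^2 - 32t + 16
Expand and combine: 16t^2 - 12t - 7


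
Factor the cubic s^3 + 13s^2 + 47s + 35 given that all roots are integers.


Try integer roots (divisors of 35). s=-1: p(-1)=0.
Divide out (s + 1): quotient is s^2 + 12s + 35.
Factor the quadratic: (s + 5)(s + 7)
Result: (s + 1)(s + 5)(s + 7)


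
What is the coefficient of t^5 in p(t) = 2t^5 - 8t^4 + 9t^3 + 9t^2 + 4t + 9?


Read off the coefficient of t^5: 2


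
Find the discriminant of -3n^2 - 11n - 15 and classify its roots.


D = b^2 - 4ac = (-11)^2 - 4(-3)(-15) = 121 - 180 = -59
Since D < 0: two complex conjugate roots (no real roots)


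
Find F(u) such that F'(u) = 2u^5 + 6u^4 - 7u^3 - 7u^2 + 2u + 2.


Reverse power rule on each term:
  ∫ 2u^5 du = (1/3)u^6
  ∫ 6u^4 du = (6/5)u^5
  ∫ -7u^3 du = -(7/4)u^4
  ∫ -7u^2 du = -(7/3)u^3
  ∫ 2u du = u^2
  ∫ 2 du = 2u
F(u) = (1/3)u^6 + (6/5)u^5 - (7/4)u^4 - (7/3)u^3 + u^2 + 2u + C


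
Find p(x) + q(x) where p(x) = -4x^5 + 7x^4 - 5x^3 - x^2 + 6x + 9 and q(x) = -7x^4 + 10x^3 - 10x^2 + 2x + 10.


Align terms by degree and add:
  -4x^5 + 7x^4 - 5x^3 - x^2 + 6x + 9
  -7x^4 + 10x^3 - 10x^2 + 2x + 10
= -4x^5 + 5x^3 - 11x^2 + 8x + 19


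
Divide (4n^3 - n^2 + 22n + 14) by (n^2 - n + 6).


(4n^3 - n^2 + 22n + 14) / (n^2 - n + 6)
Step 1: 4n * (n^2 - n + 6) = 4n^3 - 4n^2 + 24n; subtract.
Step 2: 3 * (n^2 - n + 6) = 3n^2 - 3n + 18; subtract.
Quotient: 4n + 3, Remainder: n - 4


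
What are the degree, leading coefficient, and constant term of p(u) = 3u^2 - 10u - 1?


Highest power of u is 2, with coefficient 3. Constant term is -1.
Degree = 2, leading coefficient = 3, constant term = -1


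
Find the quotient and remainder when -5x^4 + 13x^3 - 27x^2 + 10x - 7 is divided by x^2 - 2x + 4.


(-5x^4 + 13x^3 - 27x^2 + 10x - 7) / (x^2 - 2x + 4)
Step 1: -5x^2 * (x^2 - 2x + 4) = -5x^4 + 10x^3 - 20x^2; subtract.
Step 2: 3x * (x^2 - 2x + 4) = 3x^3 - 6x^2 + 12x; subtract.
Step 3: -1 * (x^2 - 2x + 4) = -x^2 + 2x - 4; subtract.
Quotient: -5x^2 + 3x - 1, Remainder: -4x - 3


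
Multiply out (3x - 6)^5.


Expand (3x - 6)^5 by repeated multiplication:
  (3x - 6)^2 = 9x^2 - 36x + 36
  (3x - 6)^3 = 27x^3 - 162x^2 + 324x - 216
  (3x - 6)^4 = 81x^4 - 648x^3 + 1944x^2 - 2592x + 1296
= 243x^5 - 2430x^4 + 9720x^3 - 19440x^2 + 19440x - 7776


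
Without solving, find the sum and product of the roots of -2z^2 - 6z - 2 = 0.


For az^2+bz+c=0: sum = -b/a, product = c/a.
a=-2, b=-6, c=-2
Sum = -(-6)/-2 = -3
Product = (-2)/-2 = 1


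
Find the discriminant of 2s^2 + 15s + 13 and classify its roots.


D = b^2 - 4ac = (15)^2 - 4(2)(13) = 225 - 104 = 121
Since D > 0: two distinct rational roots


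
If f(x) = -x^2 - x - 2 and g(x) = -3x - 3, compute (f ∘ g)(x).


Substitute g(x) into f:
f(g(x)) = -1*(-3x - 3)^2 + (-1)*(-3x - 3) + (-2)
(-3x - 3)^2 = 9x^2 + 18x + 9
Expand and combine: -9x^2 - 15x - 8


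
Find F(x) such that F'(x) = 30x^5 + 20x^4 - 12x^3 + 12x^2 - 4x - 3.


Reverse power rule on each term:
  ∫ 30x^5 dx = 5x^6
  ∫ 20x^4 dx = 4x^5
  ∫ -12x^3 dx = -3x^4
  ∫ 12x^2 dx = 4x^3
  ∫ -4x dx = -2x^2
  ∫ -3 dx = -3x
F(x) = 5x^6 + 4x^5 - 3x^4 + 4x^3 - 2x^2 - 3x + C


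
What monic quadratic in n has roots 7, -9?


p(n) = (n - 7)(n + 9)
Expand: n^2 + 2n - 63


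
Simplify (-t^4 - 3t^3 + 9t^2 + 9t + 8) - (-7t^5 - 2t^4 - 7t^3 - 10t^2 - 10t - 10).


Distribute the minus sign:
  (-t^4 - 3t^3 + 9t^2 + 9t + 8)
- (-7t^5 - 2t^4 - 7t^3 - 10t^2 - 10t - 10)
Negate second polynomial: 7t^5 + 2t^4 + 7t^3 + 10t^2 + 10t + 10
Add: 7t^5 + t^4 + 4t^3 + 19t^2 + 19t + 18
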